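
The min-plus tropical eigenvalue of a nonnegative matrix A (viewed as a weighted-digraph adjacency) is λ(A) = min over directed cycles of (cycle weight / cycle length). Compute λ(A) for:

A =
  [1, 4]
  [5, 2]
λ(A) = 1

Enumerate directed cycles and compute their means (weight / length). Sample:
  cycle 0 → 0: weight = 1, length = 1, mean = 1/1 ≈ 1.000
  cycle 1 → 1: weight = 2, length = 1, mean = 2/1 ≈ 2.000
  cycle 0 → 1 → 0: weight = 9, length = 2, mean = 9/2 ≈ 4.500
  cycle 1 → 0 → 1: weight = 9, length = 2, mean = 9/2 ≈ 4.500
Minimum mean = 1.000, attained e.g. along the cycle 0 → 0 with weight 1 and length 1. So λ(A) = 1/1 = 1.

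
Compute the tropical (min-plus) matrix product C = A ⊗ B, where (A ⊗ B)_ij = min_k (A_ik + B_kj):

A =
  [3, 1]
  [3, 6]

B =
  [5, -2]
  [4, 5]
A ⊗ B =
  [5, 1]
  [8, 1]

Apply the min-plus product entry-by-entry:
  C[0][0] = min over k of (A[0][0] + B[0][0] = 3 + 5 = 8, A[0][1] + B[1][0] = 1 + 4 = 5) = 5 (attained at k = 1)
  C[0][1] = min over k of (A[0][0] + B[0][1] = 3 + -2 = 1, A[0][1] + B[1][1] = 1 + 5 = 6) = 1 (attained at k = 0)
  C[1][0] = min over k of (A[1][0] + B[0][0] = 3 + 5 = 8, A[1][1] + B[1][0] = 6 + 4 = 10) = 8 (attained at k = 0)
  C[1][1] = min over k of (A[1][0] + B[0][1] = 3 + -2 = 1, A[1][1] + B[1][1] = 6 + 5 = 11) = 1 (attained at k = 0)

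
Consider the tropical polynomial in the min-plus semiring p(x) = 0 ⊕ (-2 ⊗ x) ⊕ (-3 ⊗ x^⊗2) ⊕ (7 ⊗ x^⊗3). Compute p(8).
p(8) = 0

A tropical monomial a ⊗ x^⊗i evaluates to a + i · x. Evaluating each term at x = 8:
  Term 0 contributes 0 + 0 · 8 = 0
  Term 1 contributes -2 + 1 · 8 = 6
  Term 2 contributes -3 + 2 · 8 = 13
  Term 3 contributes 7 + 3 · 8 = 31
p(8) = ⊕ of these = min[0, 6, 13, 31] = 0.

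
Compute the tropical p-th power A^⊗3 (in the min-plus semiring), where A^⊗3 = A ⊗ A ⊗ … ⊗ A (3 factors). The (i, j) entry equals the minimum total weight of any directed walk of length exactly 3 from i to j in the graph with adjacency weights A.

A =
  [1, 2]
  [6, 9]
A^⊗3 =
  [3, 4]
  [8, 9]

Each entry (A^⊗3)_ij equals the minimum over all length-3 walks i = v_0 → v_1 → … → v_3 = j of Σ_t A[v_t][v_{t+1}]. For example, for (i, j) = (0, 1) we minimise over 4 possible intermediate vertex sequences; the minimum is 4, attained along the walk 0 → 0 → 0 → 1.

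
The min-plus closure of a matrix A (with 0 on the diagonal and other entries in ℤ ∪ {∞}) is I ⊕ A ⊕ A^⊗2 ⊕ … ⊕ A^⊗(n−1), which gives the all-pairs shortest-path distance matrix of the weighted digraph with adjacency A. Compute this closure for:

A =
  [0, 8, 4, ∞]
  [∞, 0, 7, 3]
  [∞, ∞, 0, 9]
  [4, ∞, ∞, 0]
Closure =
  [0, 8, 4, 11]
  [7, 0, 7, 3]
  [13, 21, 0, 9]
  [4, 12, 8, 0]

This is the Floyd-Warshall all-pairs shortest-path computation. For each intermediate vertex k = 0, 1, …, 3, update dist[i][j] ← min(dist[i][j], dist[i][k] + dist[k][j]). The final matrix gives, for each (i, j), the minimum total weight of any directed path from i to j (possibly empty when i = j).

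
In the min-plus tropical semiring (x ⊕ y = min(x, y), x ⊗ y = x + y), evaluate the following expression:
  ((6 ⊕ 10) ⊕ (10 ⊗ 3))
((6 ⊕ 10) ⊕ (10 ⊗ 3)) = 6

Expand innermost to outermost. Recall ⊕ takes the minimum of its arguments and ⊗ takes their sum. Working out the expression ((6 ⊕ 10) ⊕ (10 ⊗ 3)) gives 6.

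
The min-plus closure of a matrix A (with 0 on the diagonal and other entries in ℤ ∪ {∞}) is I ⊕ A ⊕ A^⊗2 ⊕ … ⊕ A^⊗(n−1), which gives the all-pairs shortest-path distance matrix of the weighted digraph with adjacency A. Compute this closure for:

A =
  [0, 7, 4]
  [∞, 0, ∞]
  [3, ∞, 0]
Closure =
  [0, 7, 4]
  [∞, 0, ∞]
  [3, 10, 0]

This is the Floyd-Warshall all-pairs shortest-path computation. For each intermediate vertex k = 0, 1, …, 2, update dist[i][j] ← min(dist[i][j], dist[i][k] + dist[k][j]). The final matrix gives, for each (i, j), the minimum total weight of any directed path from i to j (possibly empty when i = j).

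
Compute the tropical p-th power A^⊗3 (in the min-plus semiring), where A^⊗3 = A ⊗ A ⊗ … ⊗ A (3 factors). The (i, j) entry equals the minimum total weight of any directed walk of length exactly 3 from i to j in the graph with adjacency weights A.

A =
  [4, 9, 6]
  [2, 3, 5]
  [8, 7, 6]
A^⊗3 =
  [12, 15, 14]
  [8, 9, 11]
  [12, 13, 15]

Each entry (A^⊗3)_ij equals the minimum over all length-3 walks i = v_0 → v_1 → … → v_3 = j of Σ_t A[v_t][v_{t+1}]. For example, for (i, j) = (0, 2) we minimise over 9 possible intermediate vertex sequences; the minimum is 14, attained along the walk 0 → 0 → 0 → 2.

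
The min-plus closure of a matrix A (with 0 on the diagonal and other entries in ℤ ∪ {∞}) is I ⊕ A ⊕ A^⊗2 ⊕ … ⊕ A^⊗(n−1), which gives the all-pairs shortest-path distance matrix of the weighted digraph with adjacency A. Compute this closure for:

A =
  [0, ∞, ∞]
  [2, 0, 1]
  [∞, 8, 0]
Closure =
  [0, ∞, ∞]
  [2, 0, 1]
  [10, 8, 0]

This is the Floyd-Warshall all-pairs shortest-path computation. For each intermediate vertex k = 0, 1, …, 2, update dist[i][j] ← min(dist[i][j], dist[i][k] + dist[k][j]). The final matrix gives, for each (i, j), the minimum total weight of any directed path from i to j (possibly empty when i = j).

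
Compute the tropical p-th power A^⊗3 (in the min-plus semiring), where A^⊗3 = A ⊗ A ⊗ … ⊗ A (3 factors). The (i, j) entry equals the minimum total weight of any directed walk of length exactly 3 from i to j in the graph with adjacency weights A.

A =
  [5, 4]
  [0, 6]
A^⊗3 =
  [9, 8]
  [4, 9]

Each entry (A^⊗3)_ij equals the minimum over all length-3 walks i = v_0 → v_1 → … → v_3 = j of Σ_t A[v_t][v_{t+1}]. For example, for (i, j) = (0, 1) we minimise over 4 possible intermediate vertex sequences; the minimum is 8, attained along the walk 0 → 1 → 0 → 1.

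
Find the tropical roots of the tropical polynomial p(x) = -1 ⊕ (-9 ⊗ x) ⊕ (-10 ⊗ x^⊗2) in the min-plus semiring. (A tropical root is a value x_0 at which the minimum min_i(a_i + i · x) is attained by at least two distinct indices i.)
Roots: {1, 8}

Each tropical root is a break point of the lower envelope of the lines y = a_i + i · x (there are 3 lines, with slopes 0, 1, ..., 2). Only the lines that attain the minimum somewhere contribute to roots; other lines are dominated. Here the surviving (envelope) indices are i = 2, i = 1, i = 0.
Intersections between consecutive envelope lines give the roots: for adjacent envelope indices i < j the intersection is x = (a_i − a_j) / (j − i). Reading off the sorted break points: {1, 8}.
Verification: at each break x_0, at least two indices attain the minimum of min_i(a_i + i · x_0).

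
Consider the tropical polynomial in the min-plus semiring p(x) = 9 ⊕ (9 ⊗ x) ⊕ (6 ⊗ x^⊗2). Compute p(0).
p(0) = 6

A tropical monomial a ⊗ x^⊗i evaluates to a + i · x. Evaluating each term at x = 0:
  Term 0 contributes 9 + 0 · 0 = 9
  Term 1 contributes 9 + 1 · 0 = 9
  Term 2 contributes 6 + 2 · 0 = 6
p(0) = ⊕ of these = min[9, 9, 6] = 6.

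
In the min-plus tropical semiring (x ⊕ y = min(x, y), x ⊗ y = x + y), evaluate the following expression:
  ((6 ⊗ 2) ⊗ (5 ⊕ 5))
((6 ⊗ 2) ⊗ (5 ⊕ 5)) = 13

Expand innermost to outermost. Recall ⊕ takes the minimum of its arguments and ⊗ takes their sum. Working out the expression ((6 ⊗ 2) ⊗ (5 ⊕ 5)) gives 13.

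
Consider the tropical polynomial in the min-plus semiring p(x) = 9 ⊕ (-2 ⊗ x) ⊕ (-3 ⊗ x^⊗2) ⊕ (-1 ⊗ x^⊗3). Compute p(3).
p(3) = 1

A tropical monomial a ⊗ x^⊗i evaluates to a + i · x. Evaluating each term at x = 3:
  Term 0 contributes 9 + 0 · 3 = 9
  Term 1 contributes -2 + 1 · 3 = 1
  Term 2 contributes -3 + 2 · 3 = 3
  Term 3 contributes -1 + 3 · 3 = 8
p(3) = ⊕ of these = min[9, 1, 3, 8] = 1.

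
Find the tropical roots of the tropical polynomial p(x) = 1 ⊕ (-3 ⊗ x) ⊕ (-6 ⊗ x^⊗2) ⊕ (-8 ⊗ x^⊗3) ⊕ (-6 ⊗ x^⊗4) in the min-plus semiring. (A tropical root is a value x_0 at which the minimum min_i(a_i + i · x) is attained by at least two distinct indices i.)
Roots: {-2, 2, 3, 4}

Each tropical root is a break point of the lower envelope of the lines y = a_i + i · x (there are 5 lines, with slopes 0, 1, ..., 4). Only the lines that attain the minimum somewhere contribute to roots; other lines are dominated. Here the surviving (envelope) indices are i = 4, i = 3, i = 2, i = 1, i = 0.
Intersections between consecutive envelope lines give the roots: for adjacent envelope indices i < j the intersection is x = (a_i − a_j) / (j − i). Reading off the sorted break points: {-2, 2, 3, 4}.
Verification: at each break x_0, at least two indices attain the minimum of min_i(a_i + i · x_0).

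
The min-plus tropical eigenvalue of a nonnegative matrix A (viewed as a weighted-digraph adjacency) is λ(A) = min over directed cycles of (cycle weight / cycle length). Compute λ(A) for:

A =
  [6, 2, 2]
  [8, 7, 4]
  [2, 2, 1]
λ(A) = 1

Enumerate directed cycles and compute their means (weight / length). Sample:
  cycle 0 → 0: weight = 6, length = 1, mean = 6/1 ≈ 6.000
  cycle 1 → 1: weight = 7, length = 1, mean = 7/1 ≈ 7.000
  cycle 2 → 2: weight = 1, length = 1, mean = 1/1 ≈ 1.000
  cycle 0 → 1 → 0: weight = 10, length = 2, mean = 10/2 ≈ 5.000
  cycle 0 → 2 → 0: weight = 4, length = 2, mean = 4/2 ≈ 2.000
  cycle 1 → 0 → 1: weight = 10, length = 2, mean = 10/2 ≈ 5.000
Minimum mean = 1.000, attained e.g. along the cycle 2 → 2 with weight 1 and length 1. So λ(A) = 1/1 = 1.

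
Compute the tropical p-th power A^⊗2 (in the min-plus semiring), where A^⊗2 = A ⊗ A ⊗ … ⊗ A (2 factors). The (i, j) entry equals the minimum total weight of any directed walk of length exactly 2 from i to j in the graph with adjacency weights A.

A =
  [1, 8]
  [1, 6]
A^⊗2 =
  [2, 9]
  [2, 9]

Each entry (A^⊗2)_ij equals the minimum over all length-2 walks i = v_0 → v_1 → … → v_2 = j of Σ_t A[v_t][v_{t+1}]. For example, for (i, j) = (0, 1) we minimise over 2 possible intermediate vertex sequences; the minimum is 9, attained along the walk 0 → 0 → 1.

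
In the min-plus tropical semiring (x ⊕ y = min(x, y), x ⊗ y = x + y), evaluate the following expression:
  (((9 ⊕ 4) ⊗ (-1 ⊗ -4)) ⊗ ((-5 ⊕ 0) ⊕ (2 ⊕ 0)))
(((9 ⊕ 4) ⊗ (-1 ⊗ -4)) ⊗ ((-5 ⊕ 0) ⊕ (2 ⊕ 0))) = -6

Expand innermost to outermost. Recall ⊕ takes the minimum of its arguments and ⊗ takes their sum. Working out the expression (((9 ⊕ 4) ⊗ (-1 ⊗ -4)) ⊗ ((-5 ⊕ 0) ⊕ (2 ⊕ 0))) gives -6.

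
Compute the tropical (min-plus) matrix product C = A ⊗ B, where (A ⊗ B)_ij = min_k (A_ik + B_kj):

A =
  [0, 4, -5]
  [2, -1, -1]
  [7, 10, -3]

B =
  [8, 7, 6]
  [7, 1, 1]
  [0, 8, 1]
A ⊗ B =
  [-5, 3, -4]
  [-1, 0, 0]
  [-3, 5, -2]

Apply the min-plus product entry-by-entry:
  C[0][0] = min over k of (A[0][0] + B[0][0] = 0 + 8 = 8, A[0][1] + B[1][0] = 4 + 7 = 11, A[0][2] + B[2][0] = -5 + 0 = -5) = -5 (attained at k = 2)
  C[0][1] = min over k of (A[0][0] + B[0][1] = 0 + 7 = 7, A[0][1] + B[1][1] = 4 + 1 = 5, A[0][2] + B[2][1] = -5 + 8 = 3) = 3 (attained at k = 2)
  C[0][2] = min over k of (A[0][0] + B[0][2] = 0 + 6 = 6, A[0][1] + B[1][2] = 4 + 1 = 5, A[0][2] + B[2][2] = -5 + 1 = -4) = -4 (attained at k = 2)
  C[1][0] = min over k of (A[1][0] + B[0][0] = 2 + 8 = 10, A[1][1] + B[1][0] = -1 + 7 = 6, A[1][2] + B[2][0] = -1 + 0 = -1) = -1 (attained at k = 2)
  C[1][1] = min over k of (A[1][0] + B[0][1] = 2 + 7 = 9, A[1][1] + B[1][1] = -1 + 1 = 0, A[1][2] + B[2][1] = -1 + 8 = 7) = 0 (attained at k = 1)
  C[1][2] = min over k of (A[1][0] + B[0][2] = 2 + 6 = 8, A[1][1] + B[1][2] = -1 + 1 = 0, A[1][2] + B[2][2] = -1 + 1 = 0) = 0 (attained at k = 1)
  C[2][0] = min over k of (A[2][0] + B[0][0] = 7 + 8 = 15, A[2][1] + B[1][0] = 10 + 7 = 17, A[2][2] + B[2][0] = -3 + 0 = -3) = -3 (attained at k = 2)
  C[2][1] = min over k of (A[2][0] + B[0][1] = 7 + 7 = 14, A[2][1] + B[1][1] = 10 + 1 = 11, A[2][2] + B[2][1] = -3 + 8 = 5) = 5 (attained at k = 2)
  C[2][2] = min over k of (A[2][0] + B[0][2] = 7 + 6 = 13, A[2][1] + B[1][2] = 10 + 1 = 11, A[2][2] + B[2][2] = -3 + 1 = -2) = -2 (attained at k = 2)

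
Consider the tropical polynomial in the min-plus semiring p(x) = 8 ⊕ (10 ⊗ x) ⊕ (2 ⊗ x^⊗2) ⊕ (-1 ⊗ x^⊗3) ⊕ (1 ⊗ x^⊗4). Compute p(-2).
p(-2) = -7

A tropical monomial a ⊗ x^⊗i evaluates to a + i · x. Evaluating each term at x = -2:
  Term 0 contributes 8 + 0 · -2 = 8
  Term 1 contributes 10 + 1 · -2 = 8
  Term 2 contributes 2 + 2 · -2 = -2
  Term 3 contributes -1 + 3 · -2 = -7
  Term 4 contributes 1 + 4 · -2 = -7
p(-2) = ⊕ of these = min[8, 8, -2, -7, -7] = -7.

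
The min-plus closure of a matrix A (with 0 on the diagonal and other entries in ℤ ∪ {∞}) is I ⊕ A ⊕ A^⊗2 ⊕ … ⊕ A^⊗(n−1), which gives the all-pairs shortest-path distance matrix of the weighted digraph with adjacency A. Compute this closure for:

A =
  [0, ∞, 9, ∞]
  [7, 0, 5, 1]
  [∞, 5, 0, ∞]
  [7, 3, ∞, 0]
Closure =
  [0, 14, 9, 15]
  [7, 0, 5, 1]
  [12, 5, 0, 6]
  [7, 3, 8, 0]

This is the Floyd-Warshall all-pairs shortest-path computation. For each intermediate vertex k = 0, 1, …, 3, update dist[i][j] ← min(dist[i][j], dist[i][k] + dist[k][j]). The final matrix gives, for each (i, j), the minimum total weight of any directed path from i to j (possibly empty when i = j).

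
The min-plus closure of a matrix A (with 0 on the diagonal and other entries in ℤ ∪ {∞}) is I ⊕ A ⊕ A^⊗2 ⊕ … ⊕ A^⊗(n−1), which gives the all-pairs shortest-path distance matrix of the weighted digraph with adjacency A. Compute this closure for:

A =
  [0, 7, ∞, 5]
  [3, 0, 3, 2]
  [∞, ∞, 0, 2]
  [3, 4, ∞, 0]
Closure =
  [0, 7, 10, 5]
  [3, 0, 3, 2]
  [5, 6, 0, 2]
  [3, 4, 7, 0]

This is the Floyd-Warshall all-pairs shortest-path computation. For each intermediate vertex k = 0, 1, …, 3, update dist[i][j] ← min(dist[i][j], dist[i][k] + dist[k][j]). The final matrix gives, for each (i, j), the minimum total weight of any directed path from i to j (possibly empty when i = j).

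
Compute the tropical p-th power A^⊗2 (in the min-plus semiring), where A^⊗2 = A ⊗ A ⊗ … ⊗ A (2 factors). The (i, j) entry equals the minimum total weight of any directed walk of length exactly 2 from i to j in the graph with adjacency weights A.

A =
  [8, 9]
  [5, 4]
A^⊗2 =
  [14, 13]
  [9, 8]

Each entry (A^⊗2)_ij equals the minimum over all length-2 walks i = v_0 → v_1 → … → v_2 = j of Σ_t A[v_t][v_{t+1}]. For example, for (i, j) = (0, 1) we minimise over 2 possible intermediate vertex sequences; the minimum is 13, attained along the walk 0 → 1 → 1.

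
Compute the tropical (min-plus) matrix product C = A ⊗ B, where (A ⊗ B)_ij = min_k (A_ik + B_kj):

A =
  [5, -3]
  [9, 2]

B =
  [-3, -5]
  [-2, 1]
A ⊗ B =
  [-5, -2]
  [0, 3]

Apply the min-plus product entry-by-entry:
  C[0][0] = min over k of (A[0][0] + B[0][0] = 5 + -3 = 2, A[0][1] + B[1][0] = -3 + -2 = -5) = -5 (attained at k = 1)
  C[0][1] = min over k of (A[0][0] + B[0][1] = 5 + -5 = 0, A[0][1] + B[1][1] = -3 + 1 = -2) = -2 (attained at k = 1)
  C[1][0] = min over k of (A[1][0] + B[0][0] = 9 + -3 = 6, A[1][1] + B[1][0] = 2 + -2 = 0) = 0 (attained at k = 1)
  C[1][1] = min over k of (A[1][0] + B[0][1] = 9 + -5 = 4, A[1][1] + B[1][1] = 2 + 1 = 3) = 3 (attained at k = 1)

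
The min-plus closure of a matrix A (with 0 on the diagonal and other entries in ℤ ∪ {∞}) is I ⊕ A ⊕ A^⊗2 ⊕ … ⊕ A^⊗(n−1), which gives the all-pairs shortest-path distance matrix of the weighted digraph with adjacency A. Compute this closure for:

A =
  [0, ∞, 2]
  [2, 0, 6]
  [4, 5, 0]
Closure =
  [0, 7, 2]
  [2, 0, 4]
  [4, 5, 0]

This is the Floyd-Warshall all-pairs shortest-path computation. For each intermediate vertex k = 0, 1, …, 2, update dist[i][j] ← min(dist[i][j], dist[i][k] + dist[k][j]). The final matrix gives, for each (i, j), the minimum total weight of any directed path from i to j (possibly empty when i = j).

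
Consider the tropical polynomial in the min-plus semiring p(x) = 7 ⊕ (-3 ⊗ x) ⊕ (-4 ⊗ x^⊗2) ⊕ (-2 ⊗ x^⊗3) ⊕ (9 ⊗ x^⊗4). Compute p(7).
p(7) = 4

A tropical monomial a ⊗ x^⊗i evaluates to a + i · x. Evaluating each term at x = 7:
  Term 0 contributes 7 + 0 · 7 = 7
  Term 1 contributes -3 + 1 · 7 = 4
  Term 2 contributes -4 + 2 · 7 = 10
  Term 3 contributes -2 + 3 · 7 = 19
  Term 4 contributes 9 + 4 · 7 = 37
p(7) = ⊕ of these = min[7, 4, 10, 19, 37] = 4.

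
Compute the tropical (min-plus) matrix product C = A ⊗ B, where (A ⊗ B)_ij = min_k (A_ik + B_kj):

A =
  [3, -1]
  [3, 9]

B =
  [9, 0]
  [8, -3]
A ⊗ B =
  [7, -4]
  [12, 3]

Apply the min-plus product entry-by-entry:
  C[0][0] = min over k of (A[0][0] + B[0][0] = 3 + 9 = 12, A[0][1] + B[1][0] = -1 + 8 = 7) = 7 (attained at k = 1)
  C[0][1] = min over k of (A[0][0] + B[0][1] = 3 + 0 = 3, A[0][1] + B[1][1] = -1 + -3 = -4) = -4 (attained at k = 1)
  C[1][0] = min over k of (A[1][0] + B[0][0] = 3 + 9 = 12, A[1][1] + B[1][0] = 9 + 8 = 17) = 12 (attained at k = 0)
  C[1][1] = min over k of (A[1][0] + B[0][1] = 3 + 0 = 3, A[1][1] + B[1][1] = 9 + -3 = 6) = 3 (attained at k = 0)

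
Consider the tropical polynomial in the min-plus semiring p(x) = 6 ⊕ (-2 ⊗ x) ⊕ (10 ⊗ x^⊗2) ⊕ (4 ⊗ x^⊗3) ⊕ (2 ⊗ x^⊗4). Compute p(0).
p(0) = -2

A tropical monomial a ⊗ x^⊗i evaluates to a + i · x. Evaluating each term at x = 0:
  Term 0 contributes 6 + 0 · 0 = 6
  Term 1 contributes -2 + 1 · 0 = -2
  Term 2 contributes 10 + 2 · 0 = 10
  Term 3 contributes 4 + 3 · 0 = 4
  Term 4 contributes 2 + 4 · 0 = 2
p(0) = ⊕ of these = min[6, -2, 10, 4, 2] = -2.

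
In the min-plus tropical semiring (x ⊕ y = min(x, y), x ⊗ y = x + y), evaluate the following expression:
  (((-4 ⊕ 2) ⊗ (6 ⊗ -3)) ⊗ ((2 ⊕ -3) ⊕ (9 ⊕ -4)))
(((-4 ⊕ 2) ⊗ (6 ⊗ -3)) ⊗ ((2 ⊕ -3) ⊕ (9 ⊕ -4))) = -5

Expand innermost to outermost. Recall ⊕ takes the minimum of its arguments and ⊗ takes their sum. Working out the expression (((-4 ⊕ 2) ⊗ (6 ⊗ -3)) ⊗ ((2 ⊕ -3) ⊕ (9 ⊕ -4))) gives -5.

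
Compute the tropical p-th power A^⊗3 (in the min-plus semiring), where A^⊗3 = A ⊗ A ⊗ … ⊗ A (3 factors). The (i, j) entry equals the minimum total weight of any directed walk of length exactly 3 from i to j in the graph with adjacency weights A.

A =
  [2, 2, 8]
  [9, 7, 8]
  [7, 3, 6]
A^⊗3 =
  [6, 6, 12]
  [13, 13, 19]
  [11, 11, 17]

Each entry (A^⊗3)_ij equals the minimum over all length-3 walks i = v_0 → v_1 → … → v_3 = j of Σ_t A[v_t][v_{t+1}]. For example, for (i, j) = (0, 2) we minimise over 9 possible intermediate vertex sequences; the minimum is 12, attained along the walk 0 → 0 → 0 → 2.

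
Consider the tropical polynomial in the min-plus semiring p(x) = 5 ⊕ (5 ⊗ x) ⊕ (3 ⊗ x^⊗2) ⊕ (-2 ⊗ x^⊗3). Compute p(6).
p(6) = 5

A tropical monomial a ⊗ x^⊗i evaluates to a + i · x. Evaluating each term at x = 6:
  Term 0 contributes 5 + 0 · 6 = 5
  Term 1 contributes 5 + 1 · 6 = 11
  Term 2 contributes 3 + 2 · 6 = 15
  Term 3 contributes -2 + 3 · 6 = 16
p(6) = ⊕ of these = min[5, 11, 15, 16] = 5.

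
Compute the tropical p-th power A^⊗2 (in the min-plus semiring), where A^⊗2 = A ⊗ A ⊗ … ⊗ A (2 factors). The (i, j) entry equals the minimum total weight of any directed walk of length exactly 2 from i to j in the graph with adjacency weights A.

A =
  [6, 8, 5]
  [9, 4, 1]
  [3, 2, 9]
A^⊗2 =
  [8, 7, 9]
  [4, 3, 5]
  [9, 6, 3]

Each entry (A^⊗2)_ij equals the minimum over all length-2 walks i = v_0 → v_1 → … → v_2 = j of Σ_t A[v_t][v_{t+1}]. For example, for (i, j) = (0, 2) we minimise over 3 possible intermediate vertex sequences; the minimum is 9, attained along the walk 0 → 1 → 2.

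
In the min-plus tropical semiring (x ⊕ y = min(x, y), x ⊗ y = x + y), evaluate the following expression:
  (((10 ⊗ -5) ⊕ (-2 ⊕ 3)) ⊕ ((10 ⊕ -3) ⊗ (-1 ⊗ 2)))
(((10 ⊗ -5) ⊕ (-2 ⊕ 3)) ⊕ ((10 ⊕ -3) ⊗ (-1 ⊗ 2))) = -2

Expand innermost to outermost. Recall ⊕ takes the minimum of its arguments and ⊗ takes their sum. Working out the expression (((10 ⊗ -5) ⊕ (-2 ⊕ 3)) ⊕ ((10 ⊕ -3) ⊗ (-1 ⊗ 2))) gives -2.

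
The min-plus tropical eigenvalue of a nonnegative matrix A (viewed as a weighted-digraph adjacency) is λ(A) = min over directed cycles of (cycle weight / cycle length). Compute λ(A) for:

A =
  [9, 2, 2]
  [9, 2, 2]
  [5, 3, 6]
λ(A) = 2

Enumerate directed cycles and compute their means (weight / length). Sample:
  cycle 0 → 0: weight = 9, length = 1, mean = 9/1 ≈ 9.000
  cycle 1 → 1: weight = 2, length = 1, mean = 2/1 ≈ 2.000
  cycle 2 → 2: weight = 6, length = 1, mean = 6/1 ≈ 6.000
  cycle 0 → 1 → 0: weight = 11, length = 2, mean = 11/2 ≈ 5.500
  cycle 0 → 2 → 0: weight = 7, length = 2, mean = 7/2 ≈ 3.500
  cycle 1 → 0 → 1: weight = 11, length = 2, mean = 11/2 ≈ 5.500
Minimum mean = 2.000, attained e.g. along the cycle 1 → 1 with weight 2 and length 1. So λ(A) = 2/1 = 2.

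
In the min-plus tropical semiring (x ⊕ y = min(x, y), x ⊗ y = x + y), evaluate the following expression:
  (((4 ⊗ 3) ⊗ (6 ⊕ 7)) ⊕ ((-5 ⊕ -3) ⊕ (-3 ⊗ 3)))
(((4 ⊗ 3) ⊗ (6 ⊕ 7)) ⊕ ((-5 ⊕ -3) ⊕ (-3 ⊗ 3))) = -5

Expand innermost to outermost. Recall ⊕ takes the minimum of its arguments and ⊗ takes their sum. Working out the expression (((4 ⊗ 3) ⊗ (6 ⊕ 7)) ⊕ ((-5 ⊕ -3) ⊕ (-3 ⊗ 3))) gives -5.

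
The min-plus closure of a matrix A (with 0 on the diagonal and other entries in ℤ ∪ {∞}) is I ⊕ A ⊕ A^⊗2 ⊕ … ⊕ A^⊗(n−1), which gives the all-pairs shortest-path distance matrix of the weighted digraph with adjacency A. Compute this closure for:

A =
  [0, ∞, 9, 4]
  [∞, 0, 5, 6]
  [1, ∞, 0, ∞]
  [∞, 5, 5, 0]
Closure =
  [0, 9, 9, 4]
  [6, 0, 5, 6]
  [1, 10, 0, 5]
  [6, 5, 5, 0]

This is the Floyd-Warshall all-pairs shortest-path computation. For each intermediate vertex k = 0, 1, …, 3, update dist[i][j] ← min(dist[i][j], dist[i][k] + dist[k][j]). The final matrix gives, for each (i, j), the minimum total weight of any directed path from i to j (possibly empty when i = j).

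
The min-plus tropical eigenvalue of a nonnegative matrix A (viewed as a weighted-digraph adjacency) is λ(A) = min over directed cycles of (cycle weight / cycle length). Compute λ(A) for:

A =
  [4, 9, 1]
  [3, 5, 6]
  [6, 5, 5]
λ(A) = 3

Enumerate directed cycles and compute their means (weight / length). Sample:
  cycle 0 → 0: weight = 4, length = 1, mean = 4/1 ≈ 4.000
  cycle 1 → 1: weight = 5, length = 1, mean = 5/1 ≈ 5.000
  cycle 2 → 2: weight = 5, length = 1, mean = 5/1 ≈ 5.000
  cycle 0 → 1 → 0: weight = 12, length = 2, mean = 12/2 ≈ 6.000
  cycle 0 → 2 → 0: weight = 7, length = 2, mean = 7/2 ≈ 3.500
  cycle 1 → 0 → 1: weight = 12, length = 2, mean = 12/2 ≈ 6.000
Minimum mean = 3.000, attained e.g. along the cycle 0 → 2 → 1 → 0 with weight 9 and length 3. So λ(A) = 9/3 = 3.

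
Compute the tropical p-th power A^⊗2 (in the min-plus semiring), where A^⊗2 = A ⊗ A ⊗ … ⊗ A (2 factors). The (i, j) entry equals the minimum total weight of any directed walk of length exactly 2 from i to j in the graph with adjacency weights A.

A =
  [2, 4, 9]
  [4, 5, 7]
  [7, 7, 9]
A^⊗2 =
  [4, 6, 11]
  [6, 8, 12]
  [9, 11, 14]

Each entry (A^⊗2)_ij equals the minimum over all length-2 walks i = v_0 → v_1 → … → v_2 = j of Σ_t A[v_t][v_{t+1}]. For example, for (i, j) = (0, 2) we minimise over 3 possible intermediate vertex sequences; the minimum is 11, attained along the walk 0 → 0 → 2.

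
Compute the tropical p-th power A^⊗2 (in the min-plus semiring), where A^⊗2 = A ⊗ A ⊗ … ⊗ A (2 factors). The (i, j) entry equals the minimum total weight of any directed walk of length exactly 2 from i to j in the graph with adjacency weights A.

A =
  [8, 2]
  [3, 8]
A^⊗2 =
  [5, 10]
  [11, 5]

Each entry (A^⊗2)_ij equals the minimum over all length-2 walks i = v_0 → v_1 → … → v_2 = j of Σ_t A[v_t][v_{t+1}]. For example, for (i, j) = (0, 1) we minimise over 2 possible intermediate vertex sequences; the minimum is 10, attained along the walk 0 → 0 → 1.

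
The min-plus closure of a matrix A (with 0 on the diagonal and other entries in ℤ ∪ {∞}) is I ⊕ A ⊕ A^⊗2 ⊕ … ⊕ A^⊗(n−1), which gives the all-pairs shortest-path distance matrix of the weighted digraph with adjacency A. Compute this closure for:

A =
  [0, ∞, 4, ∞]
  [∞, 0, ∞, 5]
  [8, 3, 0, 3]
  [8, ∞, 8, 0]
Closure =
  [0, 7, 4, 7]
  [13, 0, 13, 5]
  [8, 3, 0, 3]
  [8, 11, 8, 0]

This is the Floyd-Warshall all-pairs shortest-path computation. For each intermediate vertex k = 0, 1, …, 3, update dist[i][j] ← min(dist[i][j], dist[i][k] + dist[k][j]). The final matrix gives, for each (i, j), the minimum total weight of any directed path from i to j (possibly empty when i = j).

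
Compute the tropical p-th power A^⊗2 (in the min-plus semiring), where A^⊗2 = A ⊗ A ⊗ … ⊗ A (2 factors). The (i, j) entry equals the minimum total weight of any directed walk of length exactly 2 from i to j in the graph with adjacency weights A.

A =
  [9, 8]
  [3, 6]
A^⊗2 =
  [11, 14]
  [9, 11]

Each entry (A^⊗2)_ij equals the minimum over all length-2 walks i = v_0 → v_1 → … → v_2 = j of Σ_t A[v_t][v_{t+1}]. For example, for (i, j) = (0, 1) we minimise over 2 possible intermediate vertex sequences; the minimum is 14, attained along the walk 0 → 1 → 1.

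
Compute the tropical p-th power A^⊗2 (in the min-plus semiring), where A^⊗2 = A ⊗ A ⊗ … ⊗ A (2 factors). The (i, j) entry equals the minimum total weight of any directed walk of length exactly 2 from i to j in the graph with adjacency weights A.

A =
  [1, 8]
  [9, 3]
A^⊗2 =
  [2, 9]
  [10, 6]

Each entry (A^⊗2)_ij equals the minimum over all length-2 walks i = v_0 → v_1 → … → v_2 = j of Σ_t A[v_t][v_{t+1}]. For example, for (i, j) = (0, 1) we minimise over 2 possible intermediate vertex sequences; the minimum is 9, attained along the walk 0 → 0 → 1.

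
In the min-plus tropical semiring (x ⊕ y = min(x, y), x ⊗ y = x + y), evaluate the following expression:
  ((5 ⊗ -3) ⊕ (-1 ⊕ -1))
((5 ⊗ -3) ⊕ (-1 ⊕ -1)) = -1

Expand innermost to outermost. Recall ⊕ takes the minimum of its arguments and ⊗ takes their sum. Working out the expression ((5 ⊗ -3) ⊕ (-1 ⊕ -1)) gives -1.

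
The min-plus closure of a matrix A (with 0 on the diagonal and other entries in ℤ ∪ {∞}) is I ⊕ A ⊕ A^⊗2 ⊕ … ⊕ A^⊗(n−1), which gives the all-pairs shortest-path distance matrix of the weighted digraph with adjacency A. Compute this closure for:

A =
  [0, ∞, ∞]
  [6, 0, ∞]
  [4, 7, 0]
Closure =
  [0, ∞, ∞]
  [6, 0, ∞]
  [4, 7, 0]

This is the Floyd-Warshall all-pairs shortest-path computation. For each intermediate vertex k = 0, 1, …, 2, update dist[i][j] ← min(dist[i][j], dist[i][k] + dist[k][j]). The final matrix gives, for each (i, j), the minimum total weight of any directed path from i to j (possibly empty when i = j).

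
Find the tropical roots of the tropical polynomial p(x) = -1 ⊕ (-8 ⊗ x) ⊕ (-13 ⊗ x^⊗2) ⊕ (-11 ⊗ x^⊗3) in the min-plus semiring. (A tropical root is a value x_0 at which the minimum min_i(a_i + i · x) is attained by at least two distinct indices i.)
Roots: {-2, 5, 7}

Each tropical root is a break point of the lower envelope of the lines y = a_i + i · x (there are 4 lines, with slopes 0, 1, ..., 3). Only the lines that attain the minimum somewhere contribute to roots; other lines are dominated. Here the surviving (envelope) indices are i = 3, i = 2, i = 1, i = 0.
Intersections between consecutive envelope lines give the roots: for adjacent envelope indices i < j the intersection is x = (a_i − a_j) / (j − i). Reading off the sorted break points: {-2, 5, 7}.
Verification: at each break x_0, at least two indices attain the minimum of min_i(a_i + i · x_0).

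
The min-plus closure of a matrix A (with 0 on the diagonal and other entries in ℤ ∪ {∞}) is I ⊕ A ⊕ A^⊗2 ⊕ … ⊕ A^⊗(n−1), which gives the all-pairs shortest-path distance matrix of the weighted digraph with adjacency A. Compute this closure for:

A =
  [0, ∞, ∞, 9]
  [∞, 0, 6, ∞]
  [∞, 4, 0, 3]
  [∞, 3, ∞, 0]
Closure =
  [0, 12, 18, 9]
  [∞, 0, 6, 9]
  [∞, 4, 0, 3]
  [∞, 3, 9, 0]

This is the Floyd-Warshall all-pairs shortest-path computation. For each intermediate vertex k = 0, 1, …, 3, update dist[i][j] ← min(dist[i][j], dist[i][k] + dist[k][j]). The final matrix gives, for each (i, j), the minimum total weight of any directed path from i to j (possibly empty when i = j).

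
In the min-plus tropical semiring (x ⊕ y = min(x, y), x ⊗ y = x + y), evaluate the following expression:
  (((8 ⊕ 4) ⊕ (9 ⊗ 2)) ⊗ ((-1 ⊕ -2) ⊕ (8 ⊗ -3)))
(((8 ⊕ 4) ⊕ (9 ⊗ 2)) ⊗ ((-1 ⊕ -2) ⊕ (8 ⊗ -3))) = 2

Expand innermost to outermost. Recall ⊕ takes the minimum of its arguments and ⊗ takes their sum. Working out the expression (((8 ⊕ 4) ⊕ (9 ⊗ 2)) ⊗ ((-1 ⊕ -2) ⊕ (8 ⊗ -3))) gives 2.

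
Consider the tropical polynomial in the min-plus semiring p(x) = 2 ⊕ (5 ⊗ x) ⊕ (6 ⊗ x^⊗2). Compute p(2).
p(2) = 2

A tropical monomial a ⊗ x^⊗i evaluates to a + i · x. Evaluating each term at x = 2:
  Term 0 contributes 2 + 0 · 2 = 2
  Term 1 contributes 5 + 1 · 2 = 7
  Term 2 contributes 6 + 2 · 2 = 10
p(2) = ⊕ of these = min[2, 7, 10] = 2.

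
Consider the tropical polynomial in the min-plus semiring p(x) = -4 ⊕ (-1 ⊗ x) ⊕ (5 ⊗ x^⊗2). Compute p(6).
p(6) = -4

A tropical monomial a ⊗ x^⊗i evaluates to a + i · x. Evaluating each term at x = 6:
  Term 0 contributes -4 + 0 · 6 = -4
  Term 1 contributes -1 + 1 · 6 = 5
  Term 2 contributes 5 + 2 · 6 = 17
p(6) = ⊕ of these = min[-4, 5, 17] = -4.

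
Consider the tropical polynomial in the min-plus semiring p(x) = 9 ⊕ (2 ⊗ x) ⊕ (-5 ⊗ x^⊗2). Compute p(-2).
p(-2) = -9

A tropical monomial a ⊗ x^⊗i evaluates to a + i · x. Evaluating each term at x = -2:
  Term 0 contributes 9 + 0 · -2 = 9
  Term 1 contributes 2 + 1 · -2 = 0
  Term 2 contributes -5 + 2 · -2 = -9
p(-2) = ⊕ of these = min[9, 0, -9] = -9.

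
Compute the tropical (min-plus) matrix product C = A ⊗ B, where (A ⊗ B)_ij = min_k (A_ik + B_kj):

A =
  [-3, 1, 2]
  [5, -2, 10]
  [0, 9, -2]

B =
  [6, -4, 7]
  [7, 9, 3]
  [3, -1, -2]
A ⊗ B =
  [3, -7, 0]
  [5, 1, 1]
  [1, -4, -4]

Apply the min-plus product entry-by-entry:
  C[0][0] = min over k of (A[0][0] + B[0][0] = -3 + 6 = 3, A[0][1] + B[1][0] = 1 + 7 = 8, A[0][2] + B[2][0] = 2 + 3 = 5) = 3 (attained at k = 0)
  C[0][1] = min over k of (A[0][0] + B[0][1] = -3 + -4 = -7, A[0][1] + B[1][1] = 1 + 9 = 10, A[0][2] + B[2][1] = 2 + -1 = 1) = -7 (attained at k = 0)
  C[0][2] = min over k of (A[0][0] + B[0][2] = -3 + 7 = 4, A[0][1] + B[1][2] = 1 + 3 = 4, A[0][2] + B[2][2] = 2 + -2 = 0) = 0 (attained at k = 2)
  C[1][0] = min over k of (A[1][0] + B[0][0] = 5 + 6 = 11, A[1][1] + B[1][0] = -2 + 7 = 5, A[1][2] + B[2][0] = 10 + 3 = 13) = 5 (attained at k = 1)
  C[1][1] = min over k of (A[1][0] + B[0][1] = 5 + -4 = 1, A[1][1] + B[1][1] = -2 + 9 = 7, A[1][2] + B[2][1] = 10 + -1 = 9) = 1 (attained at k = 0)
  C[1][2] = min over k of (A[1][0] + B[0][2] = 5 + 7 = 12, A[1][1] + B[1][2] = -2 + 3 = 1, A[1][2] + B[2][2] = 10 + -2 = 8) = 1 (attained at k = 1)
  C[2][0] = min over k of (A[2][0] + B[0][0] = 0 + 6 = 6, A[2][1] + B[1][0] = 9 + 7 = 16, A[2][2] + B[2][0] = -2 + 3 = 1) = 1 (attained at k = 2)
  C[2][1] = min over k of (A[2][0] + B[0][1] = 0 + -4 = -4, A[2][1] + B[1][1] = 9 + 9 = 18, A[2][2] + B[2][1] = -2 + -1 = -3) = -4 (attained at k = 0)
  C[2][2] = min over k of (A[2][0] + B[0][2] = 0 + 7 = 7, A[2][1] + B[1][2] = 9 + 3 = 12, A[2][2] + B[2][2] = -2 + -2 = -4) = -4 (attained at k = 2)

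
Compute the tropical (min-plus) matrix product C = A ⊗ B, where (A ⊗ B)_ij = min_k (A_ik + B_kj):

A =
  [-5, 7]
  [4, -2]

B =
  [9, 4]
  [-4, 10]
A ⊗ B =
  [3, -1]
  [-6, 8]

Apply the min-plus product entry-by-entry:
  C[0][0] = min over k of (A[0][0] + B[0][0] = -5 + 9 = 4, A[0][1] + B[1][0] = 7 + -4 = 3) = 3 (attained at k = 1)
  C[0][1] = min over k of (A[0][0] + B[0][1] = -5 + 4 = -1, A[0][1] + B[1][1] = 7 + 10 = 17) = -1 (attained at k = 0)
  C[1][0] = min over k of (A[1][0] + B[0][0] = 4 + 9 = 13, A[1][1] + B[1][0] = -2 + -4 = -6) = -6 (attained at k = 1)
  C[1][1] = min over k of (A[1][0] + B[0][1] = 4 + 4 = 8, A[1][1] + B[1][1] = -2 + 10 = 8) = 8 (attained at k = 0)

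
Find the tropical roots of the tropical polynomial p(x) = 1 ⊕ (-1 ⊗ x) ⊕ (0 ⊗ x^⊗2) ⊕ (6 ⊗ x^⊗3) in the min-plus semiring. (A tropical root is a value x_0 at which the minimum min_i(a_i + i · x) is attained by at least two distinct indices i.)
Roots: {-6, -1, 2}

Each tropical root is a break point of the lower envelope of the lines y = a_i + i · x (there are 4 lines, with slopes 0, 1, ..., 3). Only the lines that attain the minimum somewhere contribute to roots; other lines are dominated. Here the surviving (envelope) indices are i = 3, i = 2, i = 1, i = 0.
Intersections between consecutive envelope lines give the roots: for adjacent envelope indices i < j the intersection is x = (a_i − a_j) / (j − i). Reading off the sorted break points: {-6, -1, 2}.
Verification: at each break x_0, at least two indices attain the minimum of min_i(a_i + i · x_0).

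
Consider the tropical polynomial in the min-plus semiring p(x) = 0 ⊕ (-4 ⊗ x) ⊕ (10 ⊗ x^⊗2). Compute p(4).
p(4) = 0

A tropical monomial a ⊗ x^⊗i evaluates to a + i · x. Evaluating each term at x = 4:
  Term 0 contributes 0 + 0 · 4 = 0
  Term 1 contributes -4 + 1 · 4 = 0
  Term 2 contributes 10 + 2 · 4 = 18
p(4) = ⊕ of these = min[0, 0, 18] = 0.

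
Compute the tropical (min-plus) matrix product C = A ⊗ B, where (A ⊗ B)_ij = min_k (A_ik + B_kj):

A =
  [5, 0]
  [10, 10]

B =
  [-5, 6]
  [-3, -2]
A ⊗ B =
  [-3, -2]
  [5, 8]

Apply the min-plus product entry-by-entry:
  C[0][0] = min over k of (A[0][0] + B[0][0] = 5 + -5 = 0, A[0][1] + B[1][0] = 0 + -3 = -3) = -3 (attained at k = 1)
  C[0][1] = min over k of (A[0][0] + B[0][1] = 5 + 6 = 11, A[0][1] + B[1][1] = 0 + -2 = -2) = -2 (attained at k = 1)
  C[1][0] = min over k of (A[1][0] + B[0][0] = 10 + -5 = 5, A[1][1] + B[1][0] = 10 + -3 = 7) = 5 (attained at k = 0)
  C[1][1] = min over k of (A[1][0] + B[0][1] = 10 + 6 = 16, A[1][1] + B[1][1] = 10 + -2 = 8) = 8 (attained at k = 1)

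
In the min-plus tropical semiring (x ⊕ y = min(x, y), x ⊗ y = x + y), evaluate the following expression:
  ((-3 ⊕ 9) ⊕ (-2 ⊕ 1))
((-3 ⊕ 9) ⊕ (-2 ⊕ 1)) = -3

Expand innermost to outermost. Recall ⊕ takes the minimum of its arguments and ⊗ takes their sum. Working out the expression ((-3 ⊕ 9) ⊕ (-2 ⊕ 1)) gives -3.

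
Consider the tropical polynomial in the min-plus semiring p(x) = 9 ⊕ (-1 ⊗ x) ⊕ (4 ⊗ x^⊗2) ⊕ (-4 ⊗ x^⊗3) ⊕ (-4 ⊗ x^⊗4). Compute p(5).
p(5) = 4

A tropical monomial a ⊗ x^⊗i evaluates to a + i · x. Evaluating each term at x = 5:
  Term 0 contributes 9 + 0 · 5 = 9
  Term 1 contributes -1 + 1 · 5 = 4
  Term 2 contributes 4 + 2 · 5 = 14
  Term 3 contributes -4 + 3 · 5 = 11
  Term 4 contributes -4 + 4 · 5 = 16
p(5) = ⊕ of these = min[9, 4, 14, 11, 16] = 4.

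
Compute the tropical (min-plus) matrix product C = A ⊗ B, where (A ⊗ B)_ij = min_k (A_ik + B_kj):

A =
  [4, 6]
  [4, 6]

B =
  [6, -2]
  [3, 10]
A ⊗ B =
  [9, 2]
  [9, 2]

Apply the min-plus product entry-by-entry:
  C[0][0] = min over k of (A[0][0] + B[0][0] = 4 + 6 = 10, A[0][1] + B[1][0] = 6 + 3 = 9) = 9 (attained at k = 1)
  C[0][1] = min over k of (A[0][0] + B[0][1] = 4 + -2 = 2, A[0][1] + B[1][1] = 6 + 10 = 16) = 2 (attained at k = 0)
  C[1][0] = min over k of (A[1][0] + B[0][0] = 4 + 6 = 10, A[1][1] + B[1][0] = 6 + 3 = 9) = 9 (attained at k = 1)
  C[1][1] = min over k of (A[1][0] + B[0][1] = 4 + -2 = 2, A[1][1] + B[1][1] = 6 + 10 = 16) = 2 (attained at k = 0)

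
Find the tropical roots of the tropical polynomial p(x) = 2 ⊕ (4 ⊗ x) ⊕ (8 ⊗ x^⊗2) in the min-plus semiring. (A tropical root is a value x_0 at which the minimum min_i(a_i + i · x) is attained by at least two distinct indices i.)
Roots: {-4, -2}

Each tropical root is a break point of the lower envelope of the lines y = a_i + i · x (there are 3 lines, with slopes 0, 1, ..., 2). Only the lines that attain the minimum somewhere contribute to roots; other lines are dominated. Here the surviving (envelope) indices are i = 2, i = 1, i = 0.
Intersections between consecutive envelope lines give the roots: for adjacent envelope indices i < j the intersection is x = (a_i − a_j) / (j − i). Reading off the sorted break points: {-4, -2}.
Verification: at each break x_0, at least two indices attain the minimum of min_i(a_i + i · x_0).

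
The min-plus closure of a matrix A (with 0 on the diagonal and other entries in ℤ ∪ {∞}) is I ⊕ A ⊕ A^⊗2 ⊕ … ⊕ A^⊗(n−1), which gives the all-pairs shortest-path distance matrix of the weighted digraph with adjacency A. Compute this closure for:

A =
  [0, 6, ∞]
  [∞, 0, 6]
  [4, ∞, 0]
Closure =
  [0, 6, 12]
  [10, 0, 6]
  [4, 10, 0]

This is the Floyd-Warshall all-pairs shortest-path computation. For each intermediate vertex k = 0, 1, …, 2, update dist[i][j] ← min(dist[i][j], dist[i][k] + dist[k][j]). The final matrix gives, for each (i, j), the minimum total weight of any directed path from i to j (possibly empty when i = j).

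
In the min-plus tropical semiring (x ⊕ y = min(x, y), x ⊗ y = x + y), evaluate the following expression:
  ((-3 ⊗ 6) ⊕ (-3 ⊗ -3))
((-3 ⊗ 6) ⊕ (-3 ⊗ -3)) = -6

Expand innermost to outermost. Recall ⊕ takes the minimum of its arguments and ⊗ takes their sum. Working out the expression ((-3 ⊗ 6) ⊕ (-3 ⊗ -3)) gives -6.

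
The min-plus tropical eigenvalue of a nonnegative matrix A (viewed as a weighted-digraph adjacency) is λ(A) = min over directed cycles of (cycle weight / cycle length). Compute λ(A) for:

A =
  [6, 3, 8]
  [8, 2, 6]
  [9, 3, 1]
λ(A) = 1

Enumerate directed cycles and compute their means (weight / length). Sample:
  cycle 0 → 0: weight = 6, length = 1, mean = 6/1 ≈ 6.000
  cycle 1 → 1: weight = 2, length = 1, mean = 2/1 ≈ 2.000
  cycle 2 → 2: weight = 1, length = 1, mean = 1/1 ≈ 1.000
  cycle 0 → 1 → 0: weight = 11, length = 2, mean = 11/2 ≈ 5.500
  cycle 0 → 2 → 0: weight = 17, length = 2, mean = 17/2 ≈ 8.500
  cycle 1 → 0 → 1: weight = 11, length = 2, mean = 11/2 ≈ 5.500
Minimum mean = 1.000, attained e.g. along the cycle 2 → 2 with weight 1 and length 1. So λ(A) = 1/1 = 1.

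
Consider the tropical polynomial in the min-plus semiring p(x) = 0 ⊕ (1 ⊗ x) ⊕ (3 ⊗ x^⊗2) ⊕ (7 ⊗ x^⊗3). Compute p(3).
p(3) = 0

A tropical monomial a ⊗ x^⊗i evaluates to a + i · x. Evaluating each term at x = 3:
  Term 0 contributes 0 + 0 · 3 = 0
  Term 1 contributes 1 + 1 · 3 = 4
  Term 2 contributes 3 + 2 · 3 = 9
  Term 3 contributes 7 + 3 · 3 = 16
p(3) = ⊕ of these = min[0, 4, 9, 16] = 0.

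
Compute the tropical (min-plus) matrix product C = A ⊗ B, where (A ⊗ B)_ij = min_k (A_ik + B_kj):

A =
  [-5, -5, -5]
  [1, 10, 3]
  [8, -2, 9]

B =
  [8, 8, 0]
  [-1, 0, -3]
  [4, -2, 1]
A ⊗ B =
  [-6, -7, -8]
  [7, 1, 1]
  [-3, -2, -5]

Apply the min-plus product entry-by-entry:
  C[0][0] = min over k of (A[0][0] + B[0][0] = -5 + 8 = 3, A[0][1] + B[1][0] = -5 + -1 = -6, A[0][2] + B[2][0] = -5 + 4 = -1) = -6 (attained at k = 1)
  C[0][1] = min over k of (A[0][0] + B[0][1] = -5 + 8 = 3, A[0][1] + B[1][1] = -5 + 0 = -5, A[0][2] + B[2][1] = -5 + -2 = -7) = -7 (attained at k = 2)
  C[0][2] = min over k of (A[0][0] + B[0][2] = -5 + 0 = -5, A[0][1] + B[1][2] = -5 + -3 = -8, A[0][2] + B[2][2] = -5 + 1 = -4) = -8 (attained at k = 1)
  C[1][0] = min over k of (A[1][0] + B[0][0] = 1 + 8 = 9, A[1][1] + B[1][0] = 10 + -1 = 9, A[1][2] + B[2][0] = 3 + 4 = 7) = 7 (attained at k = 2)
  C[1][1] = min over k of (A[1][0] + B[0][1] = 1 + 8 = 9, A[1][1] + B[1][1] = 10 + 0 = 10, A[1][2] + B[2][1] = 3 + -2 = 1) = 1 (attained at k = 2)
  C[1][2] = min over k of (A[1][0] + B[0][2] = 1 + 0 = 1, A[1][1] + B[1][2] = 10 + -3 = 7, A[1][2] + B[2][2] = 3 + 1 = 4) = 1 (attained at k = 0)
  C[2][0] = min over k of (A[2][0] + B[0][0] = 8 + 8 = 16, A[2][1] + B[1][0] = -2 + -1 = -3, A[2][2] + B[2][0] = 9 + 4 = 13) = -3 (attained at k = 1)
  C[2][1] = min over k of (A[2][0] + B[0][1] = 8 + 8 = 16, A[2][1] + B[1][1] = -2 + 0 = -2, A[2][2] + B[2][1] = 9 + -2 = 7) = -2 (attained at k = 1)
  C[2][2] = min over k of (A[2][0] + B[0][2] = 8 + 0 = 8, A[2][1] + B[1][2] = -2 + -3 = -5, A[2][2] + B[2][2] = 9 + 1 = 10) = -5 (attained at k = 1)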